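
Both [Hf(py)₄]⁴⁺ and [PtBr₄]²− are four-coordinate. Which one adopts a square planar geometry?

For [Hf(py)₄]⁴⁺: Summing ligand charges against the +4 overall charge gives an oxidation state of +4 for hafnium. Group 4 minus oxidation state 4 gives a d⁰ configuration. A d⁰ ion has no crystal-field stabilisation preference between square planar and tetrahedral, so four ligands adopt the sterically favoured tetrahedral geometry. → tetrahedral.
For [PtBr₄]²−: Ligand charges: each bromide is −1. With an overall charge of −2 the platinum centre must be in the +2 oxidation state. Platinum is a group-10 element; Pt(II) is therefore d⁸. A 5d d⁸ ion has a large crystal-field splitting; square planar leaves the high-energy d_{x²−y²} orbital empty and maximises CFSE. → square planar.

[PtBr₄]²−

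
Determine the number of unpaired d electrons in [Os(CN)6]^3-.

Each cyanide is −1; balancing the −3 overall charge requires Os(III).
Osmium is a group-8 element; Os(III) is therefore d⁵.
The spin state decides the count: a 5d ion has a large Δₒ and is invariably low-spin.
An octahedral low-spin d⁵ ion is t₂g⁵e_g⁰, giving 1 unpaired electron.

1 unpaired electron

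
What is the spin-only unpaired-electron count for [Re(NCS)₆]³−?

2 unpaired electrons

Each isothiocyanate is −1; balancing the −3 overall charge requires Re(III).
Group 7 minus oxidation state 3 gives a d⁴ configuration.
The spin state decides the count: a 5d ion has a large Δₒ and is invariably low-spin.
An octahedral low-spin d⁴ ion is t₂g⁴e_g⁰, giving 2 unpaired electrons.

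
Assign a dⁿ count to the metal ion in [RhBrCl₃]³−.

d8

Each bromide is −1; each chloride is −1; balancing the −3 overall charge requires Rh(I).
Rh sits in group 9, so the d-electron count is 9 − 1 = 8.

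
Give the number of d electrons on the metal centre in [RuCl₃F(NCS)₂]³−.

d⁵

Summing ligand charges against the −3 overall charge gives an oxidation state of +3 for ruthenium.
Ru sits in group 8, so the d-electron count is 8 − 3 = 5.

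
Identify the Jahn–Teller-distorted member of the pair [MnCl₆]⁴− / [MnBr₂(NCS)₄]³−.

[MnCl₆]⁴−: Ligand charges: each chloride is −1. With an overall charge of −4 the manganese centre must be in the +2 oxidation state. Mn sits in group 7, so the d-electron count is 7 − 2 = 5. Chloride is a weak-field ligand for a first-row metal, so the complex is high-spin. The d⁵ configuration leaves the e_g set evenly filled (or empty) — no strong Jahn–Teller driving force.
[MnBr₂(NCS)₄]³−: Each bromide is −1; each isothiocyanate is −1; balancing the −3 overall charge requires Mn(III). Mn sits in group 7, so the d-electron count is 7 − 3 = 4. Bromide and isothiocyanate are weak-field ligands for a first-row metal, so the complex is high-spin. The t₂g³e_g¹ (high-spin) configuration has an unevenly filled e_g set; the Jahn–Teller theorem predicts a tetragonal distortion (typically axial elongation) to lift the degeneracy.

[MnBr₂(NCS)₄]³−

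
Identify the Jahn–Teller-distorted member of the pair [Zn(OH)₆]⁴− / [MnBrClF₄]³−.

[MnBrClF₄]³−

[Zn(OH)₆]⁴−: Ligand charges: each hydroxide is −1. With an overall charge of −4 the zinc centre must be in the +2 oxidation state. Zn sits in group 12, so the d-electron count is 12 − 2 = 10. The d¹⁰ configuration leaves the e_g set evenly filled (or empty) — no strong Jahn–Teller driving force.
[MnBrClF₄]³−: Summing ligand charges against the −3 overall charge gives an oxidation state of +3 for manganese. Manganese is a group-7 element; Mn(III) is therefore d⁴. Bromide, chloride, and fluoride are weak-field ligands for a first-row metal, so the complex is high-spin. The t₂g³e_g¹ (high-spin) configuration has an unevenly filled e_g set; the Jahn–Teller theorem predicts a tetragonal distortion (typically axial elongation) to lift the degeneracy.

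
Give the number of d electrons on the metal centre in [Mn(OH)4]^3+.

d0

Each hydroxide is −1; balancing the +3 overall charge requires Mn(VII).
Group 7 minus oxidation state 7 gives a d⁰ configuration.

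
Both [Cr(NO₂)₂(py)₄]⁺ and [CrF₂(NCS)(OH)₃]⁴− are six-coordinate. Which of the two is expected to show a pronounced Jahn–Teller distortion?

[Cr(NO₂)₂(py)₄]⁺: Each nitro (N-bound nitrite) is −1; pyridine is neutral; balancing the +1 overall charge requires Cr(III). Group 6 minus oxidation state 3 gives a d³ configuration. The d³ configuration leaves the e_g set evenly filled (or empty) — no strong Jahn–Teller driving force.
[CrF₂(NCS)(OH)₃]⁴−: Summing ligand charges against the −4 overall charge gives an oxidation state of +2 for chromium. Cr sits in group 6, so the d-electron count is 6 − 2 = 4. Fluoride, hydroxide, and isothiocyanate are weak-field ligands for a first-row metal, so the complex is high-spin. The t₂g³e_g¹ (high-spin) configuration has an unevenly filled e_g set; the Jahn–Teller theorem predicts a tetragonal distortion (typically axial elongation) to lift the degeneracy.

[CrF₂(NCS)(OH)₃]⁴−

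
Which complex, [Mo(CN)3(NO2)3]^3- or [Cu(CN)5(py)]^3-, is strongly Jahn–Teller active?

[Cu(CN)5(py)]^3-

[Mo(CN)3(NO2)3]^3-: Each cyanide is −1; each nitro (N-bound nitrite) is −1; balancing the −3 overall charge requires Mo(III). Group 6 minus oxidation state 3 gives a d³ configuration. The d³ configuration leaves the e_g set evenly filled (or empty) — no strong Jahn–Teller driving force.
[Cu(CN)5(py)]^3-: Each cyanide is −1; pyridine is neutral; balancing the −3 overall charge requires Cu(II). Copper is a group-11 element; Cu(II) is therefore d⁹. The t₂g⁶e_g³ configuration has an unevenly filled e_g set; the Jahn–Teller theorem predicts a tetragonal distortion (typically axial elongation) to lift the degeneracy.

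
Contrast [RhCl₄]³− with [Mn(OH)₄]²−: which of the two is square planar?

[RhCl₄]³−

For [RhCl₄]³−: Ligand charges: each chloride is −1. With an overall charge of −3 the rhodium centre must be in the +1 oxidation state. Rh sits in group 9, so the d-electron count is 9 − 1 = 8. A 4d d⁸ ion has a large crystal-field splitting; square planar leaves the high-energy d_{x²−y²} orbital empty and maximises CFSE. → square planar.
For [Mn(OH)₄]²−: Each hydroxide is −1; balancing the −2 overall charge requires Mn(II). Manganese is a group-7 element; Mn(II) is therefore d⁵. A high-spin d⁵ ion has zero CFSE in either geometry, so four ligands adopt the sterically favoured tetrahedral geometry. → tetrahedral.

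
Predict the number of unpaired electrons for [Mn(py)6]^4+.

Pyridine is neutral; balancing the +4 overall charge requires Mn(IV).
Mn sits in group 7, so the d-electron count is 7 − 4 = 3.
In an octahedral field the d³ configuration is t₂g³e_g⁰ (only one arrangement possible), giving 3 unpaired electrons.

3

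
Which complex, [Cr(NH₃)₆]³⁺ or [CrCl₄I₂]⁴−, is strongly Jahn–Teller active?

[CrCl₄I₂]⁴−

[Cr(NH₃)₆]³⁺: Ammonia is neutral; balancing the +3 overall charge requires Cr(III). Group 6 minus oxidation state 3 gives a d³ configuration. The d³ configuration leaves the e_g set evenly filled (or empty) — no strong Jahn–Teller driving force.
[CrCl₄I₂]⁴−: Each chloride is −1; each iodide is −1; balancing the −4 overall charge requires Cr(II). Group 6 minus oxidation state 2 gives a d⁴ configuration. Chloride and iodide are weak-field ligands for a first-row metal, so the complex is high-spin. The t₂g³e_g¹ (high-spin) configuration has an unevenly filled e_g set; the Jahn–Teller theorem predicts a tetragonal distortion (typically axial elongation) to lift the degeneracy.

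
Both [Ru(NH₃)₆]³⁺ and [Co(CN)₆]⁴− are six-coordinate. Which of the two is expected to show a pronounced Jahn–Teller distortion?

[Co(CN)₆]⁴−

[Ru(NH₃)₆]³⁺: Ligand charges: ammonia is neutral. With an overall charge of +3 the ruthenium centre must be in the +3 oxidation state. Ruthenium is a group-8 element; Ru(III) is therefore d⁵. A 4d ion has a large Δₒ and is invariably low-spin. The d⁵ configuration leaves the e_g set evenly filled (or empty) — no strong Jahn–Teller driving force.
[Co(CN)₆]⁴−: Summing ligand charges against the −4 overall charge gives an oxidation state of +2 for cobalt. Group 9 minus oxidation state 2 gives a d⁷ configuration. Cyanide is a strong-field ligand (high in the spectrochemical series) for a first-row metal, so the complex is low-spin. The t₂g⁶e_g¹ (low-spin) configuration has an unevenly filled e_g set; the Jahn–Teller theorem predicts a tetragonal distortion (typically axial elongation) to lift the degeneracy.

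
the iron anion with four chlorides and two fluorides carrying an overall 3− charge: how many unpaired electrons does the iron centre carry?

5

Each chloride is −1; each fluoride is −1; balancing the −3 overall charge requires Fe(III).
Fe sits in group 8, so the d-electron count is 8 − 3 = 5.
The spin state decides the count: Chloride and fluoride are weak-field ligands for a first-row metal, so the complex is high-spin.
An octahedral high-spin d⁵ ion is t₂g³e_g², giving 5 unpaired electrons.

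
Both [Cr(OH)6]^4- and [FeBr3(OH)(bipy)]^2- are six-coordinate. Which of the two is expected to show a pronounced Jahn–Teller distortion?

[Cr(OH)6]^4-

[Cr(OH)6]^4-: Summing ligand charges against the −4 overall charge gives an oxidation state of +2 for chromium. Cr sits in group 6, so the d-electron count is 6 − 2 = 4. Hydroxide is a weak-field ligand for a first-row metal, so the complex is high-spin. The t₂g³e_g¹ (high-spin) configuration has an unevenly filled e_g set; the Jahn–Teller theorem predicts a tetragonal distortion (typically axial elongation) to lift the degeneracy.
[FeBr3(OH)(bipy)]^2-: Summing ligand charges against the −2 overall charge gives an oxidation state of +2 for iron. Fe sits in group 8, so the d-electron count is 8 − 2 = 6. Bromide and hydroxide are weak-field ligands for a first-row metal, so the complex is high-spin. The d⁶ configuration leaves the e_g set evenly filled (or empty) — no strong Jahn–Teller driving force.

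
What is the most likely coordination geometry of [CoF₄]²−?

Each fluoride is −1; balancing the −2 overall charge requires Co(II).
Group 9 minus oxidation state 2 gives a d⁷ configuration.
Coordination number: 4.
Fluoride is a weak-field ligand.
For a high-spin 3d d⁷ ion with weak-field ligands the small Δₜ gives little square-planar CFSE advantage, so four ligands adopt the sterically favoured tetrahedral geometry.

tetrahedral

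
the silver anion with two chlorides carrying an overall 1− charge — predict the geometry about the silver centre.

Each chloride is −1; balancing the −1 overall charge requires Ag(I).
Group 11 minus oxidation state 1 gives a d¹⁰ configuration.
With 2 monodentate ligands the coordination number is 2.
A d¹⁰ ion with only two ligands adopts a linear arrangement (sp hybridisation; no CFSE preference).

linear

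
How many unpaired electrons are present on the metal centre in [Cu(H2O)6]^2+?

1 unpaired electron

Summing ligand charges against the +2 overall charge gives an oxidation state of +2 for copper.
Group 11 minus oxidation state 2 gives a d⁹ configuration.
In an octahedral field the d⁹ configuration is t₂g⁶e_g³ (only one arrangement possible), giving 1 unpaired electron.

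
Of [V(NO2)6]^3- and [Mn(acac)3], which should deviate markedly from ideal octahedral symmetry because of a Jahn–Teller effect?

[V(NO2)6]^3-: Summing ligand charges against the −3 overall charge gives an oxidation state of +3 for vanadium. V sits in group 5, so the d-electron count is 5 − 3 = 2. The d² configuration leaves the e_g set evenly filled (or empty) — no strong Jahn–Teller driving force.
[Mn(acac)3]: Each acetylacetonate is −1; balancing the 0 overall charge requires Mn(III). Mn sits in group 7, so the d-electron count is 7 − 3 = 4. Acetylacetonate is a weak-field ligand for a first-row metal, so the complex is high-spin. The t₂g³e_g¹ (high-spin) configuration has an unevenly filled e_g set; the Jahn–Teller theorem predicts a tetragonal distortion (typically axial elongation) to lift the degeneracy.

[Mn(acac)3]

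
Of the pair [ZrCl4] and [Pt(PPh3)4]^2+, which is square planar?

For [ZrCl4]: Summing ligand charges against the 0 overall charge gives an oxidation state of +4 for zirconium. Zirconium is a group-4 element; Zr(IV) is therefore d⁰. A d⁰ ion has no crystal-field stabilisation preference between square planar and tetrahedral, so four ligands adopt the sterically favoured tetrahedral geometry. → tetrahedral.
For [Pt(PPh3)4]^2+: Summing ligand charges against the +2 overall charge gives an oxidation state of +2 for platinum. Group 10 minus oxidation state 2 gives a d⁸ configuration. A 5d d⁸ ion has a large crystal-field splitting; square planar leaves the high-energy d_{x²−y²} orbital empty and maximises CFSE. → square planar.

[Pt(PPh3)4]^2+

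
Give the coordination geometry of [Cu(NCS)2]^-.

Ligand charges: each isothiocyanate is −1. With an overall charge of −1 the copper centre must be in the +1 oxidation state.
Copper is a group-11 element; Cu(I) is therefore d¹⁰.
With 2 monodentate ligands the coordination number is 2.
A d¹⁰ ion with only two ligands adopts a linear arrangement (sp hybridisation; no CFSE preference).

linear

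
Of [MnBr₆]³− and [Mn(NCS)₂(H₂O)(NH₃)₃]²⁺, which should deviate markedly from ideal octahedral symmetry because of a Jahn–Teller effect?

[MnBr₆]³−: Ligand charges: each bromide is −1. With an overall charge of −3 the manganese centre must be in the +3 oxidation state. Manganese is a group-7 element; Mn(III) is therefore d⁴. Bromide is a weak-field ligand for a first-row metal, so the complex is high-spin. The t₂g³e_g¹ (high-spin) configuration has an unevenly filled e_g set; the Jahn–Teller theorem predicts a tetragonal distortion (typically axial elongation) to lift the degeneracy.
[Mn(NCS)₂(H₂O)(NH₃)₃]²⁺: Ligand charges: each isothiocyanate is −1; water is neutral; ammonia is neutral. With an overall charge of +2 the manganese centre must be in the +4 oxidation state. Manganese is a group-7 element; Mn(IV) is therefore d³. The d³ configuration leaves the e_g set evenly filled (or empty) — no strong Jahn–Teller driving force.

[MnBr₆]³−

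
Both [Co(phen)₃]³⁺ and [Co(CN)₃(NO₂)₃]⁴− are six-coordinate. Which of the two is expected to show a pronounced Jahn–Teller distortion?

[Co(CN)₃(NO₂)₃]⁴−

[Co(phen)₃]³⁺: Ligand charges: 1,10-phenanthroline is neutral. With an overall charge of +3 the cobalt centre must be in the +3 oxidation state. Co sits in group 9, so the d-electron count is 9 − 3 = 6. Co(III) has an exceptionally large octahedral splitting and is low-spin with essentially every ligand except fluoride. The d⁶ configuration leaves the e_g set evenly filled (or empty) — no strong Jahn–Teller driving force.
[Co(CN)₃(NO₂)₃]⁴−: Summing ligand charges against the −4 overall charge gives an oxidation state of +2 for cobalt. Group 9 minus oxidation state 2 gives a d⁷ configuration. Cyanide and nitro (N-bound nitrite) are strong-field ligands (high in the spectrochemical series) for a first-row metal, so the complex is low-spin. The t₂g⁶e_g¹ (low-spin) configuration has an unevenly filled e_g set; the Jahn–Teller theorem predicts a tetragonal distortion (typically axial elongation) to lift the degeneracy.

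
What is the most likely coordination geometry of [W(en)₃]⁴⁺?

Summing ligand charges against the +4 overall charge gives an oxidation state of +4 for tungsten.
Group 6 minus oxidation state 4 gives a d² configuration.
Counting donor atoms: 3×ethylenediamine (bidentate) → 6 donors. Coordination number = 6.
Six donors around a single metal centre give an octahedral coordination sphere.

octahedral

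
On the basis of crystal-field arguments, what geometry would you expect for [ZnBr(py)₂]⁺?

Each bromide is −1; pyridine is neutral; balancing the +1 overall charge requires Zn(II).
Zn sits in group 12, so the d-electron count is 12 − 2 = 10.
With 3 monodentate ligands the coordination number is 3.
Three ligands around a d¹⁰ centre minimise repulsion in a trigonal-planar arrangement.

trigonal planar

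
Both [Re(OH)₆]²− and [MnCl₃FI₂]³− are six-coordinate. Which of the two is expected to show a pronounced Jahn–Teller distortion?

[Re(OH)₆]²−: Ligand charges: each hydroxide is −1. With an overall charge of −2 the rhenium centre must be in the +4 oxidation state. Group 7 minus oxidation state 4 gives a d³ configuration. The d³ configuration leaves the e_g set evenly filled (or empty) — no strong Jahn–Teller driving force.
[MnCl₃FI₂]³−: Each chloride is −1; each fluoride is −1; each iodide is −1; balancing the −3 overall charge requires Mn(III). Manganese is a group-7 element; Mn(III) is therefore d⁴. Chloride, fluoride, and iodide are weak-field ligands for a first-row metal, so the complex is high-spin. The t₂g³e_g¹ (high-spin) configuration has an unevenly filled e_g set; the Jahn–Teller theorem predicts a tetragonal distortion (typically axial elongation) to lift the degeneracy.

[MnCl₃FI₂]³−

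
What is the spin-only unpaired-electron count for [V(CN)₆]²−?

Each cyanide is −1; balancing the −2 overall charge requires V(IV).
V sits in group 5, so the d-electron count is 5 − 4 = 1.
In an octahedral field the d¹ configuration is t₂g¹e_g⁰ (only one arrangement possible), giving 1 unpaired electron.

1 unpaired electron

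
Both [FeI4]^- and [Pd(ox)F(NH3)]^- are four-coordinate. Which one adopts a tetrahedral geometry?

[FeI4]^-

For [FeI4]^-: Ligand charges: each iodide is −1. With an overall charge of −1 the iron centre must be in the +3 oxidation state. Iron is a group-8 element; Fe(III) is therefore d⁵. A high-spin d⁵ ion has zero CFSE in either geometry, so four ligands adopt the sterically favoured tetrahedral geometry. → tetrahedral.
For [Pd(ox)F(NH3)]^-: Each oxalate is −2; each fluoride is −1; ammonia is neutral; balancing the −1 overall charge requires Pd(II). Group 10 minus oxidation state 2 gives a d⁸ configuration. A 4d d⁸ ion has a large crystal-field splitting; square planar leaves the high-energy d_{x²−y²} orbital empty and maximises CFSE. → square planar.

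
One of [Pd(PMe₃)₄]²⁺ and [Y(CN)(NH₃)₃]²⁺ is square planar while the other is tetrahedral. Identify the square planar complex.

[Pd(PMe₃)₄]²⁺

For [Pd(PMe₃)₄]²⁺: Ligand charges: trimethylphosphine is neutral. With an overall charge of +2 the palladium centre must be in the +2 oxidation state. Palladium is a group-10 element; Pd(II) is therefore d⁸. A 4d d⁸ ion has a large crystal-field splitting; square planar leaves the high-energy d_{x²−y²} orbital empty and maximises CFSE. → square planar.
For [Y(CN)(NH₃)₃]²⁺: Each cyanide is −1; ammonia is neutral; balancing the +2 overall charge requires Y(III). Yttrium is a group-3 element; Y(III) is therefore d⁰. A d⁰ ion has no crystal-field stabilisation preference between square planar and tetrahedral, so four ligands adopt the sterically favoured tetrahedral geometry. → tetrahedral.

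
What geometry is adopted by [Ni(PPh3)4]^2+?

Ligand charges: triphenylphosphine is neutral. With an overall charge of +2 the nickel centre must be in the +2 oxidation state.
Nickel is a group-10 element; Ni(II) is therefore d⁸.
With 4 monodentate ligands the coordination number is 4.
Triphenylphosphine is a strong-field ligand (high in the spectrochemical series).
A 3d d⁸ ion with strong-field ligands gains enough CFSE to favour square planar over tetrahedral.

square planar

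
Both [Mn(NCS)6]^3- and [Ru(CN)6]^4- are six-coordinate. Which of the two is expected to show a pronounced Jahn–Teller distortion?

[Mn(NCS)6]^3-

[Mn(NCS)6]^3-: Ligand charges: each isothiocyanate is −1. With an overall charge of −3 the manganese centre must be in the +3 oxidation state. Mn sits in group 7, so the d-electron count is 7 − 3 = 4. Isothiocyanate is a weak-field ligand for a first-row metal, so the complex is high-spin. The t₂g³e_g¹ (high-spin) configuration has an unevenly filled e_g set; the Jahn–Teller theorem predicts a tetragonal distortion (typically axial elongation) to lift the degeneracy.
[Ru(CN)6]^4-: Each cyanide is −1; balancing the −4 overall charge requires Ru(II). Group 8 minus oxidation state 2 gives a d⁶ configuration. A 4d ion has a large Δₒ and is invariably low-spin. The d⁶ configuration leaves the e_g set evenly filled (or empty) — no strong Jahn–Teller driving force.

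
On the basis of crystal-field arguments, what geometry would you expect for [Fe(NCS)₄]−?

tetrahedral

Summing ligand charges against the −1 overall charge gives an oxidation state of +3 for iron.
Fe sits in group 8, so the d-electron count is 8 − 3 = 5.
With 4 monodentate ligands the coordination number is 4.
Isothiocyanate is a weak-field ligand.
A high-spin d⁵ ion has zero CFSE in either geometry, so four ligands adopt the sterically favoured tetrahedral geometry.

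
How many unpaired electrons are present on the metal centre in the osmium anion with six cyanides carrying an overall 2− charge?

2

Ligand charges: each cyanide is −1. With an overall charge of −2 the osmium centre must be in the +4 oxidation state.
Group 8 minus oxidation state 4 gives a d⁴ configuration.
The spin state decides the count: a 5d ion has a large Δₒ and is invariably low-spin.
An octahedral low-spin d⁴ ion is t₂g⁴e_g⁰, giving 2 unpaired electrons.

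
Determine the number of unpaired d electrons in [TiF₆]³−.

Summing ligand charges against the −3 overall charge gives an oxidation state of +3 for titanium.
Titanium is a group-4 element; Ti(III) is therefore d¹.
In an octahedral field the d¹ configuration is t₂g¹e_g⁰ (only one arrangement possible), giving 1 unpaired electron.

1 unpaired electron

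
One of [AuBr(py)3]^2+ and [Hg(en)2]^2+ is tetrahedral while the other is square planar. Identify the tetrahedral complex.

[Hg(en)2]^2+

For [AuBr(py)3]^2+: Each bromide is −1; pyridine is neutral; balancing the +2 overall charge requires Au(III). Group 11 minus oxidation state 3 gives a d⁸ configuration. A 5d d⁸ ion has a large crystal-field splitting; square planar leaves the high-energy d_{x²−y²} orbital empty and maximises CFSE. → square planar.
For [Hg(en)2]^2+: Ethylenediamine is neutral; balancing the +2 overall charge requires Hg(II). Group 12 minus oxidation state 2 gives a d¹⁰ configuration. A d¹⁰ ion has no crystal-field stabilisation preference between square planar and tetrahedral, so four ligands adopt the sterically favoured tetrahedral geometry. → tetrahedral.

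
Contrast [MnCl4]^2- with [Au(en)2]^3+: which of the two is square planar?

[Au(en)2]^3+

For [MnCl4]^2-: Summing ligand charges against the −2 overall charge gives an oxidation state of +2 for manganese. Mn sits in group 7, so the d-electron count is 7 − 2 = 5. A high-spin d⁵ ion has zero CFSE in either geometry, so four ligands adopt the sterically favoured tetrahedral geometry. → tetrahedral.
For [Au(en)2]^3+: Summing ligand charges against the +3 overall charge gives an oxidation state of +3 for gold. Au sits in group 11, so the d-electron count is 11 − 3 = 8. A 5d d⁸ ion has a large crystal-field splitting; square planar leaves the high-energy d_{x²−y²} orbital empty and maximises CFSE. → square planar.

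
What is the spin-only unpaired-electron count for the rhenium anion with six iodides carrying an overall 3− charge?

2

Summing ligand charges against the −3 overall charge gives an oxidation state of +3 for rhenium.
Group 7 minus oxidation state 3 gives a d⁴ configuration.
The spin state decides the count: a 5d ion has a large Δₒ and is invariably low-spin.
An octahedral low-spin d⁴ ion is t₂g⁴e_g⁰, giving 2 unpaired electrons.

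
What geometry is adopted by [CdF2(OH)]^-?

trigonal planar

Each fluoride is −1; each hydroxide is −1; balancing the −1 overall charge requires Cd(II).
Cd sits in group 12, so the d-electron count is 12 − 2 = 10.
With 3 monodentate ligands the coordination number is 3.
Three ligands around a d¹⁰ centre minimise repulsion in a trigonal-planar arrangement.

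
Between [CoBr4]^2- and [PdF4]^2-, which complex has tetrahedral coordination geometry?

[CoBr4]^2-

For [CoBr4]^2-: Summing ligand charges against the −2 overall charge gives an oxidation state of +2 for cobalt. Group 9 minus oxidation state 2 gives a d⁷ configuration. For a high-spin 3d d⁷ ion with weak-field ligands the small Δₜ gives little square-planar CFSE advantage, so four ligands adopt the sterically favoured tetrahedral geometry. → tetrahedral.
For [PdF4]^2-: Summing ligand charges against the −2 overall charge gives an oxidation state of +2 for palladium. Pd sits in group 10, so the d-electron count is 10 − 2 = 8. A 4d d⁸ ion has a large crystal-field splitting; square planar leaves the high-energy d_{x²−y²} orbital empty and maximises CFSE. → square planar.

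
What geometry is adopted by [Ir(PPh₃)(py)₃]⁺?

square planar

Ligand charges: triphenylphosphine is neutral; pyridine is neutral. With an overall charge of +1 the iridium centre must be in the +1 oxidation state.
Iridium is a group-9 element; Ir(I) is therefore d⁸.
With 4 monodentate ligands the coordination number is 4.
A 5d d⁸ ion has a large crystal-field splitting; square planar leaves the high-energy d_{x²−y²} orbital empty and maximises CFSE.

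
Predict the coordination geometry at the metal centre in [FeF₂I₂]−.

tetrahedral

Ligand charges: each fluoride is −1; each iodide is −1. With an overall charge of −1 the iron centre must be in the +3 oxidation state.
Iron is a group-8 element; Fe(III) is therefore d⁵.
With 4 monodentate ligands the coordination number is 4.
Fluoride and iodide are weak-field ligands.
A high-spin d⁵ ion has zero CFSE in either geometry, so four ligands adopt the sterically favoured tetrahedral geometry.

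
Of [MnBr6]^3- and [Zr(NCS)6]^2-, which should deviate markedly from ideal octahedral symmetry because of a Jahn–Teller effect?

[MnBr6]^3-

[MnBr6]^3-: Each bromide is −1; balancing the −3 overall charge requires Mn(III). Mn sits in group 7, so the d-electron count is 7 − 3 = 4. Bromide is a weak-field ligand for a first-row metal, so the complex is high-spin. The t₂g³e_g¹ (high-spin) configuration has an unevenly filled e_g set; the Jahn–Teller theorem predicts a tetragonal distortion (typically axial elongation) to lift the degeneracy.
[Zr(NCS)6]^2-: Summing ligand charges against the −2 overall charge gives an oxidation state of +4 for zirconium. Zr sits in group 4, so the d-electron count is 4 − 4 = 0. The d⁰ configuration leaves the e_g set evenly filled (or empty) — no strong Jahn–Teller driving force.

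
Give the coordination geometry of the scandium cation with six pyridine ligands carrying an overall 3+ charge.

Summing ligand charges against the +3 overall charge gives an oxidation state of +3 for scandium.
Scandium is a group-3 element; Sc(III) is therefore d⁰.
Coordination number: 6.
Six donors around a single metal centre give an octahedral coordination sphere.

octahedral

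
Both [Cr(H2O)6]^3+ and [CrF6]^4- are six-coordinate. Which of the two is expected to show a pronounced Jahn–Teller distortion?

[CrF6]^4-

[Cr(H2O)6]^3+: Water is neutral; balancing the +3 overall charge requires Cr(III). Chromium is a group-6 element; Cr(III) is therefore d³. The d³ configuration leaves the e_g set evenly filled (or empty) — no strong Jahn–Teller driving force.
[CrF6]^4-: Summing ligand charges against the −4 overall charge gives an oxidation state of +2 for chromium. Cr sits in group 6, so the d-electron count is 6 − 2 = 4. Fluoride is a weak-field ligand for a first-row metal, so the complex is high-spin. The t₂g³e_g¹ (high-spin) configuration has an unevenly filled e_g set; the Jahn–Teller theorem predicts a tetragonal distortion (typically axial elongation) to lift the degeneracy.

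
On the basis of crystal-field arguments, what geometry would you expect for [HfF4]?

Summing ligand charges against the 0 overall charge gives an oxidation state of +4 for hafnium.
Hafnium is a group-4 element; Hf(IV) is therefore d⁰.
With 4 monodentate ligands the coordination number is 4.
A d⁰ ion has no crystal-field stabilisation preference between square planar and tetrahedral, so four ligands adopt the sterically favoured tetrahedral geometry.

tetrahedral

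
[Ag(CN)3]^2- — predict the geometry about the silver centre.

Summing ligand charges against the −2 overall charge gives an oxidation state of +1 for silver.
Silver is a group-11 element; Ag(I) is therefore d¹⁰.
Coordination number: 3.
Three ligands around a d¹⁰ centre minimise repulsion in a trigonal-planar arrangement.

trigonal planar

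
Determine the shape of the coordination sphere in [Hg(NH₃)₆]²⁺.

octahedral

Summing ligand charges against the +2 overall charge gives an oxidation state of +2 for mercury.
Hg sits in group 12, so the d-electron count is 12 − 2 = 10.
Coordination number: 6.
Six donors around a single metal centre give an octahedral coordination sphere.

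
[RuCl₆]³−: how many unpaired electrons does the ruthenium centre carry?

1

Ligand charges: each chloride is −1. With an overall charge of −3 the ruthenium centre must be in the +3 oxidation state.
Group 8 minus oxidation state 3 gives a d⁵ configuration.
The spin state decides the count: a 4d ion has a large Δₒ and is invariably low-spin.
An octahedral low-spin d⁵ ion is t₂g⁵e_g⁰, giving 1 unpaired electron.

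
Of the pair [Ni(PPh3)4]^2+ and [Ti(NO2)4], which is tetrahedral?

For [Ni(PPh3)4]^2+: Summing ligand charges against the +2 overall charge gives an oxidation state of +2 for nickel. Ni sits in group 10, so the d-electron count is 10 − 2 = 8. Triphenylphosphine is a strong-field ligand (high in the spectrochemical series). A 3d d⁸ ion with strong-field ligands gains enough CFSE to favour square planar over tetrahedral. → square planar.
For [Ti(NO2)4]: Ligand charges: each nitro (N-bound nitrite) is −1. With an overall charge of 0 the titanium centre must be in the +4 oxidation state. Titanium is a group-4 element; Ti(IV) is therefore d⁰. A d⁰ ion has no crystal-field stabilisation preference between square planar and tetrahedral, so four ligands adopt the sterically favoured tetrahedral geometry. → tetrahedral.

[Ti(NO2)4]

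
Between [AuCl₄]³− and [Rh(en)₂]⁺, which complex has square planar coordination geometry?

[Rh(en)₂]⁺

For [AuCl₄]³−: Summing ligand charges against the −3 overall charge gives an oxidation state of +1 for gold. Gold is a group-11 element; Au(I) is therefore d¹⁰. A d¹⁰ ion has no crystal-field stabilisation preference between square planar and tetrahedral, so four ligands adopt the sterically favoured tetrahedral geometry. → tetrahedral.
For [Rh(en)₂]⁺: Summing ligand charges against the +1 overall charge gives an oxidation state of +1 for rhodium. Rh sits in group 9, so the d-electron count is 9 − 1 = 8. A 4d d⁸ ion has a large crystal-field splitting; square planar leaves the high-energy d_{x²−y²} orbital empty and maximises CFSE. → square planar.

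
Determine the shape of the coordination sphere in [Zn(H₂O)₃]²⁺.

trigonal planar

Summing ligand charges against the +2 overall charge gives an oxidation state of +2 for zinc.
Zn sits in group 12, so the d-electron count is 12 − 2 = 10.
With 3 monodentate ligands the coordination number is 3.
Three ligands around a d¹⁰ centre minimise repulsion in a trigonal-planar arrangement.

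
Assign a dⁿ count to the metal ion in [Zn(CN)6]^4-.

d10

Ligand charges: each cyanide is −1. With an overall charge of −4 the zinc centre must be in the +2 oxidation state.
Zn sits in group 12, so the d-electron count is 12 − 2 = 10.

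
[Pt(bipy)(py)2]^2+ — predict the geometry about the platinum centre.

square planar

Ligand charges: 2,2′-bipyridine is neutral; pyridine is neutral. With an overall charge of +2 the platinum centre must be in the +2 oxidation state.
Pt sits in group 10, so the d-electron count is 10 − 2 = 8.
Counting donor atoms: 1×2,2′-bipyridine (bidentate) → 2 donors; 2×pyridine (monodentate) → 2 donors. Coordination number = 4.
A 5d d⁸ ion has a large crystal-field splitting; square planar leaves the high-energy d_{x²−y²} orbital empty and maximises CFSE.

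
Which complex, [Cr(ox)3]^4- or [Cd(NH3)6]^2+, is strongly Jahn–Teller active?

[Cr(ox)3]^4-: Each oxalate is −2; balancing the −4 overall charge requires Cr(II). Group 6 minus oxidation state 2 gives a d⁴ configuration. Oxalate is a weak-field ligand for a first-row metal, so the complex is high-spin. The t₂g³e_g¹ (high-spin) configuration has an unevenly filled e_g set; the Jahn–Teller theorem predicts a tetragonal distortion (typically axial elongation) to lift the degeneracy.
[Cd(NH3)6]^2+: Summing ligand charges against the +2 overall charge gives an oxidation state of +2 for cadmium. Cd sits in group 12, so the d-electron count is 12 − 2 = 10. The d¹⁰ configuration leaves the e_g set evenly filled (or empty) — no strong Jahn–Teller driving force.

[Cr(ox)3]^4-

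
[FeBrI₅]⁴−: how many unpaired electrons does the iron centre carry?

Each bromide is −1; each iodide is −1; balancing the −4 overall charge requires Fe(II).
Iron is a group-8 element; Fe(II) is therefore d⁶.
The spin state decides the count: Bromide and iodide are weak-field ligands for a first-row metal, so the complex is high-spin.
An octahedral high-spin d⁶ ion is t₂g⁴e_g², giving 4 unpaired electrons.

4 unpaired electrons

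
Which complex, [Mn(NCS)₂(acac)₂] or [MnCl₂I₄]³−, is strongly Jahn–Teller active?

[MnCl₂I₄]³−

[Mn(NCS)₂(acac)₂]: Summing ligand charges against the 0 overall charge gives an oxidation state of +4 for manganese. Manganese is a group-7 element; Mn(IV) is therefore d³. The d³ configuration leaves the e_g set evenly filled (or empty) — no strong Jahn–Teller driving force.
[MnCl₂I₄]³−: Each chloride is −1; each iodide is −1; balancing the −3 overall charge requires Mn(III). Group 7 minus oxidation state 3 gives a d⁴ configuration. Chloride and iodide are weak-field ligands for a first-row metal, so the complex is high-spin. The t₂g³e_g¹ (high-spin) configuration has an unevenly filled e_g set; the Jahn–Teller theorem predicts a tetragonal distortion (typically axial elongation) to lift the degeneracy.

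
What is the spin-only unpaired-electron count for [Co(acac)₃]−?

3

Summing ligand charges against the −1 overall charge gives an oxidation state of +2 for cobalt.
Co sits in group 9, so the d-electron count is 9 − 2 = 7.
Counting donor atoms: 3×acetylacetonate (bidentate) → 6 donors. Coordination number = 6.
The spin state decides the count: Acetylacetonate is a weak-field ligand for a first-row metal, so the complex is high-spin.
An octahedral high-spin d⁷ ion is t₂g⁵e_g², giving 3 unpaired electrons.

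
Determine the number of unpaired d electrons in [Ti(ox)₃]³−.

1

Ligand charges: each oxalate is −2. With an overall charge of −3 the titanium centre must be in the +3 oxidation state.
Titanium is a group-4 element; Ti(III) is therefore d¹.
Counting donor atoms: 3×oxalate (bidentate) → 6 donors. Coordination number = 6.
In an octahedral field the d¹ configuration is t₂g¹e_g⁰ (only one arrangement possible), giving 1 unpaired electron.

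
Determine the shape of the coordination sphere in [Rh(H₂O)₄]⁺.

square planar

Ligand charges: water is neutral. With an overall charge of +1 the rhodium centre must be in the +1 oxidation state.
Rh sits in group 9, so the d-electron count is 9 − 1 = 8.
Coordination number: 4.
A 4d d⁸ ion has a large crystal-field splitting; square planar leaves the high-energy d_{x²−y²} orbital empty and maximises CFSE.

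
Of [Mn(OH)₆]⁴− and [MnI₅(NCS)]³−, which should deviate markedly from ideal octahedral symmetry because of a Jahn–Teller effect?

[MnI₅(NCS)]³−

[Mn(OH)₆]⁴−: Each hydroxide is −1; balancing the −4 overall charge requires Mn(II). Mn sits in group 7, so the d-electron count is 7 − 2 = 5. Hydroxide is a weak-field ligand for a first-row metal, so the complex is high-spin. The d⁵ configuration leaves the e_g set evenly filled (or empty) — no strong Jahn–Teller driving force.
[MnI₅(NCS)]³−: Ligand charges: each iodide is −1; each isothiocyanate is −1. With an overall charge of −3 the manganese centre must be in the +3 oxidation state. Group 7 minus oxidation state 3 gives a d⁴ configuration. Iodide and isothiocyanate are weak-field ligands for a first-row metal, so the complex is high-spin. The t₂g³e_g¹ (high-spin) configuration has an unevenly filled e_g set; the Jahn–Teller theorem predicts a tetragonal distortion (typically axial elongation) to lift the degeneracy.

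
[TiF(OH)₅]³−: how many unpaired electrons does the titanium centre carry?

1

Each fluoride is −1; each hydroxide is −1; balancing the −3 overall charge requires Ti(III).
Ti sits in group 4, so the d-electron count is 4 − 3 = 1.
In an octahedral field the d¹ configuration is t₂g¹e_g⁰ (only one arrangement possible), giving 1 unpaired electron.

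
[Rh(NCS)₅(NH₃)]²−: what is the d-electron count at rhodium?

d⁶

Each isothiocyanate is −1; ammonia is neutral; balancing the −2 overall charge requires Rh(III).
Rh sits in group 9, so the d-electron count is 9 − 3 = 6.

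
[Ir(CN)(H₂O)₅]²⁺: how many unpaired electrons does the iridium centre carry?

Summing ligand charges against the +2 overall charge gives an oxidation state of +3 for iridium.
Iridium is a group-9 element; Ir(III) is therefore d⁶.
The spin state decides the count: a 5d ion has a large Δₒ and is invariably low-spin.
An octahedral low-spin d⁶ ion is t₂g⁶e_g⁰, giving 0 unpaired electrons.

0 unpaired electrons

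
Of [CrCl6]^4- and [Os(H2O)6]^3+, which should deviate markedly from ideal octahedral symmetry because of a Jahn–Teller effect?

[CrCl6]^4-

[CrCl6]^4-: Each chloride is −1; balancing the −4 overall charge requires Cr(II). Cr sits in group 6, so the d-electron count is 6 − 2 = 4. Chloride is a weak-field ligand for a first-row metal, so the complex is high-spin. The t₂g³e_g¹ (high-spin) configuration has an unevenly filled e_g set; the Jahn–Teller theorem predicts a tetragonal distortion (typically axial elongation) to lift the degeneracy.
[Os(H2O)6]^3+: Summing ligand charges against the +3 overall charge gives an oxidation state of +3 for osmium. Os sits in group 8, so the d-electron count is 8 − 3 = 5. A 5d ion has a large Δₒ and is invariably low-spin. The d⁵ configuration leaves the e_g set evenly filled (or empty) — no strong Jahn–Teller driving force.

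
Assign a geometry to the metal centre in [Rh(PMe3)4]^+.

Trimethylphosphine is neutral; balancing the +1 overall charge requires Rh(I).
Rhodium is a group-9 element; Rh(I) is therefore d⁸.
Coordination number: 4.
A 4d d⁸ ion has a large crystal-field splitting; square planar leaves the high-energy d_{x²−y²} orbital empty and maximises CFSE.

square planar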